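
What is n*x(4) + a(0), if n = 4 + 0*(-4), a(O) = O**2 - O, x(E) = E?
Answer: 16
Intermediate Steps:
n = 4 (n = 4 + 0 = 4)
n*x(4) + a(0) = 4*4 + 0*(-1 + 0) = 16 + 0*(-1) = 16 + 0 = 16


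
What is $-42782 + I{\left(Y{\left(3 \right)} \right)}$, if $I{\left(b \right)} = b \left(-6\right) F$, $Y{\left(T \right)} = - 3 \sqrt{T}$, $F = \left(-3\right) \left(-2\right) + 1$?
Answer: $-42782 + 126 \sqrt{3} \approx -42564.0$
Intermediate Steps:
$F = 7$ ($F = 6 + 1 = 7$)
$I{\left(b \right)} = - 42 b$ ($I{\left(b \right)} = b \left(-6\right) 7 = - 6 b 7 = - 42 b$)
$-42782 + I{\left(Y{\left(3 \right)} \right)} = -42782 - 42 \left(- 3 \sqrt{3}\right) = -42782 + 126 \sqrt{3}$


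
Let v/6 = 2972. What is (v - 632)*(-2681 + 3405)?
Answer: 12452800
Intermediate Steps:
v = 17832 (v = 6*2972 = 17832)
(v - 632)*(-2681 + 3405) = (17832 - 632)*(-2681 + 3405) = 17200*724 = 12452800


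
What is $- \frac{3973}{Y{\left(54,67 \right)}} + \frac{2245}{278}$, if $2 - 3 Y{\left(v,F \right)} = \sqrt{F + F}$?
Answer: $\frac{3459407}{18070} + \frac{11919 \sqrt{134}}{130} \approx 1252.8$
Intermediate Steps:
$Y{\left(v,F \right)} = \frac{2}{3} - \frac{\sqrt{2} \sqrt{F}}{3}$ ($Y{\left(v,F \right)} = \frac{2}{3} - \frac{\sqrt{F + F}}{3} = \frac{2}{3} - \frac{\sqrt{2 F}}{3} = \frac{2}{3} - \frac{\sqrt{2} \sqrt{F}}{3}$)
$- \frac{3973}{Y{\left(54,67 \right)}} + \frac{2245}{278} = - \frac{3973}{\frac{2}{3} - \frac{\sqrt{2} \sqrt{67}}{3}} + \frac{2245}{278} = - \frac{3973}{\frac{2}{3} - \frac{\sqrt{134}}{3}} + 2245 \cdot \frac{1}{278} = - \frac{3973}{\frac{2}{3} - \frac{\sqrt{134}}{3}} + \frac{2245}{278} = \frac{2245}{278} - \frac{3973}{\frac{2}{3} - \frac{\sqrt{134}}{3}}$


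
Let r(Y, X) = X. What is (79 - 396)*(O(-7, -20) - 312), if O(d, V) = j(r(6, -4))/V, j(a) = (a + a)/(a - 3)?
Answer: 3462274/35 ≈ 98922.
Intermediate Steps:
j(a) = 2*a/(-3 + a) (j(a) = (2*a)/(-3 + a) = 2*a/(-3 + a))
O(d, V) = 8/(7*V) (O(d, V) = (2*(-4)/(-3 - 4))/V = (2*(-4)/(-7))/V = (2*(-4)*(-⅐))/V = 8/(7*V))
(79 - 396)*(O(-7, -20) - 312) = (79 - 396)*((8/7)/(-20) - 312) = -317*((8/7)*(-1/20) - 312) = -317*(-2/35 - 312) = -317*(-10922/35) = 3462274/35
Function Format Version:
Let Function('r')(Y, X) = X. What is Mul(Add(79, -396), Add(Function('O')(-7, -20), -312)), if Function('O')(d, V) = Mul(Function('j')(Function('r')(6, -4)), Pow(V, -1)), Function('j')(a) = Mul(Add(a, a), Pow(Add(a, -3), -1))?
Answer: Rational(3462274, 35) ≈ 98922.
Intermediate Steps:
Function('j')(a) = Mul(2, a, Pow(Add(-3, a), -1)) (Function('j')(a) = Mul(Mul(2, a), Pow(Add(-3, a), -1)) = Mul(2, a, Pow(Add(-3, a), -1)))
Function('O')(d, V) = Mul(Rational(8, 7), Pow(V, -1)) (Function('O')(d, V) = Mul(Mul(2, -4, Pow(Add(-3, -4), -1)), Pow(V, -1)) = Mul(Mul(2, -4, Pow(-7, -1)), Pow(V, -1)) = Mul(Mul(2, -4, Rational(-1, 7)), Pow(V, -1)) = Mul(Rational(8, 7), Pow(V, -1)))
Mul(Add(79, -396), Add(Function('O')(-7, -20), -312)) = Mul(Add(79, -396), Add(Mul(Rational(8, 7), Pow(-20, -1)), -312)) = Mul(-317, Add(Mul(Rational(8, 7), Rational(-1, 20)), -312)) = Mul(-317, Add(Rational(-2, 35), -312)) = Mul(-317, Rational(-10922, 35)) = Rational(3462274, 35)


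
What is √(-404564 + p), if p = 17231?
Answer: 3*I*√43037 ≈ 622.36*I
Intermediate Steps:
√(-404564 + p) = √(-404564 + 17231) = √(-387333) = 3*I*√43037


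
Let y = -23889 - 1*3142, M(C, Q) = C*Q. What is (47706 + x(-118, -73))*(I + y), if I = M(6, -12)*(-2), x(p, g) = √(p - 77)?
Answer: -1282671222 - 26887*I*√195 ≈ -1.2827e+9 - 3.7546e+5*I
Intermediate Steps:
x(p, g) = √(-77 + p)
y = -27031 (y = -23889 - 3142 = -27031)
I = 144 (I = (6*(-12))*(-2) = -72*(-2) = 144)
(47706 + x(-118, -73))*(I + y) = (47706 + √(-77 - 118))*(144 - 27031) = (47706 + √(-195))*(-26887) = (47706 + I*√195)*(-26887) = -1282671222 - 26887*I*√195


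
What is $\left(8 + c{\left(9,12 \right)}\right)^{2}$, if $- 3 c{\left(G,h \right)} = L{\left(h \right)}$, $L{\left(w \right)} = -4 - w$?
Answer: $\frac{1600}{9} \approx 177.78$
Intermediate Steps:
$c{\left(G,h \right)} = \frac{4}{3} + \frac{h}{3}$ ($c{\left(G,h \right)} = - \frac{-4 - h}{3} = \frac{4}{3} + \frac{h}{3}$)
$\left(8 + c{\left(9,12 \right)}\right)^{2} = \left(8 + \left(\frac{4}{3} + \frac{1}{3} \cdot 12\right)\right)^{2} = \left(8 + \left(\frac{4}{3} + 4\right)\right)^{2} = \left(8 + \frac{16}{3}\right)^{2} = \left(\frac{40}{3}\right)^{2} = \frac{1600}{9}$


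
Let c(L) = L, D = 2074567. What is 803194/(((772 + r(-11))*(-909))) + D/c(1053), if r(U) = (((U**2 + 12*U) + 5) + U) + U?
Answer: 25966214825/13187772 ≈ 1969.0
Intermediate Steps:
r(U) = 5 + U**2 + 14*U (r(U) = ((5 + U**2 + 12*U) + U) + U = (5 + U**2 + 13*U) + U = 5 + U**2 + 14*U)
803194/(((772 + r(-11))*(-909))) + D/c(1053) = 803194/(((772 + (5 + (-11)**2 + 14*(-11)))*(-909))) + 2074567/1053 = 803194/(((772 + (5 + 121 - 154))*(-909))) + 2074567*(1/1053) = 803194/(((772 - 28)*(-909))) + 2074567/1053 = 803194/((744*(-909))) + 2074567/1053 = 803194/(-676296) + 2074567/1053 = 803194*(-1/676296) + 2074567/1053 = -401597/338148 + 2074567/1053 = 25966214825/13187772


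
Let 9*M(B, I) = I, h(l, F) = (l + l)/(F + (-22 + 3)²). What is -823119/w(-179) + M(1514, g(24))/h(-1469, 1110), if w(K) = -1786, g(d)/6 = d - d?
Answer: 823119/1786 ≈ 460.87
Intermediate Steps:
g(d) = 0 (g(d) = 6*(d - d) = 6*0 = 0)
h(l, F) = 2*l/(361 + F) (h(l, F) = (2*l)/(F + (-19)²) = (2*l)/(F + 361) = (2*l)/(361 + F) = 2*l/(361 + F))
M(B, I) = I/9
-823119/w(-179) + M(1514, g(24))/h(-1469, 1110) = -823119/(-1786) + ((⅑)*0)/((2*(-1469)/(361 + 1110))) = -823119*(-1/1786) + 0/((2*(-1469)/1471)) = 823119/1786 + 0/((2*(-1469)*(1/1471))) = 823119/1786 + 0/(-2938/1471) = 823119/1786 + 0*(-1471/2938) = 823119/1786 + 0 = 823119/1786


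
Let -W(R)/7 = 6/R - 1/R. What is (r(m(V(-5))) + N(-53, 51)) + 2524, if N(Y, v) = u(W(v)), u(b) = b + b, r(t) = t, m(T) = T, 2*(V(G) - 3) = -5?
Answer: 257359/102 ≈ 2523.1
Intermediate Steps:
V(G) = 1/2 (V(G) = 3 + (1/2)*(-5) = 3 - 5/2 = 1/2)
W(R) = -35/R (W(R) = -7*(6/R - 1/R) = -35/R)
u(b) = 2*b
N(Y, v) = -70/v (N(Y, v) = 2*(-35/v) = -70/v)
(r(m(V(-5))) + N(-53, 51)) + 2524 = (1/2 - 70/51) + 2524 = -89/102 + 2524 = 257359/102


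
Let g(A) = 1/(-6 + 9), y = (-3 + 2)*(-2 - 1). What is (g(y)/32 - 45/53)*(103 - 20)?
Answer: -354161/5088 ≈ -69.607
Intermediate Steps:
y = 3 (y = -1*(-3) = 3)
g(A) = ⅓ (g(A) = 1/3 = ⅓)
(g(y)/32 - 45/53)*(103 - 20) = ((⅓)/32 - 45/53)*(103 - 20) = ((⅓)*(1/32) - 45*1/53)*83 = (1/96 - 45/53)*83 = -4267/5088*83 = -354161/5088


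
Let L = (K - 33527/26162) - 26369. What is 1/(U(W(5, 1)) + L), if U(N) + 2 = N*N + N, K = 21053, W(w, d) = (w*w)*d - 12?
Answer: -26162/134401559 ≈ -0.00019466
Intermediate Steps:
W(w, d) = -12 + d*w**2 (W(w, d) = w**2*d - 12 = d*w**2 - 12 = -12 + d*w**2)
U(N) = -2 + N + N**2 (U(N) = -2 + (N*N + N) = -2 + (N**2 + N) = -2 + (N + N**2) = -2 + N + N**2)
L = -139110719/26162 (L = (21053 - 33527/26162) - 26369 = 550755059/26162 - 26369 = -139110719/26162 ≈ -5317.3)
1/(U(W(5, 1)) + L) = 1/((-2 + (-12 + 1*5**2) + (-12 + 1*5**2)**2) - 139110719/26162) = 1/((-2 + (-12 + 1*25) + (-12 + 1*25)**2) - 139110719/26162) = 1/((-2 + (-12 + 25) + (-12 + 25)**2) - 139110719/26162) = 1/((-2 + 13 + 13**2) - 139110719/26162) = 1/((-2 + 13 + 169) - 139110719/26162) = 1/(180 - 139110719/26162) = 1/(-134401559/26162) = -26162/134401559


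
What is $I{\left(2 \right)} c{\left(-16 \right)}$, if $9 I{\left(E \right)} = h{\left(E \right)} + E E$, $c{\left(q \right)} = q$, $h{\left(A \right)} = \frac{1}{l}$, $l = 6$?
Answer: $- \frac{200}{27} \approx -7.4074$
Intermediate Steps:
$h{\left(A \right)} = \frac{1}{6}$
$I{\left(E \right)} = \frac{1}{54} + \frac{E^{2}}{9}$ ($I{\left(E \right)} = \frac{\frac{1}{6} + E E}{9} = \frac{\frac{1}{6} + E^{2}}{9} = \frac{1}{54} + \frac{E^{2}}{9}$)
$I{\left(2 \right)} c{\left(-16 \right)} = \left(\frac{1}{54} + \frac{2^{2}}{9}\right) \left(-16\right) = \left(\frac{1}{54} + \frac{1}{9} \cdot 4\right) \left(-16\right) = \left(\frac{1}{54} + \frac{4}{9}\right) \left(-16\right) = \frac{25}{54} \left(-16\right) = - \frac{200}{27}$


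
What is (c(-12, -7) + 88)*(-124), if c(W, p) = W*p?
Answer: -21328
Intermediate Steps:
(c(-12, -7) + 88)*(-124) = (-12*(-7) + 88)*(-124) = (84 + 88)*(-124) = 172*(-124) = -21328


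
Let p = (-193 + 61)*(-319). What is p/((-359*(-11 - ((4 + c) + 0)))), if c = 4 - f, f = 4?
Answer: 14036/1795 ≈ 7.8195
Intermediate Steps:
c = 0 (c = 4 - 1*4 = 4 - 4 = 0)
p = 42108 (p = -132*(-319) = 42108)
p/((-359*(-11 - ((4 + c) + 0)))) = 42108/((-359*(-11 - ((4 + 0) + 0)))) = 42108/((-359*(-11 - (4 + 0)))) = 42108/((-359*(-11 - 1*4))) = 42108/((-359*(-11 - 4))) = 42108/((-359*(-15))) = 42108/5385 = 42108*(1/5385) = 14036/1795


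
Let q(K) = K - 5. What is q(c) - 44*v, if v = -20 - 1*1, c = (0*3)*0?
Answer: 919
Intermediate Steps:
c = 0 (c = 0*0 = 0)
v = -21 (v = -20 - 1 = -21)
q(K) = -5 + K
q(c) - 44*v = (-5 + 0) - 44*(-21) = -5 + 924 = 919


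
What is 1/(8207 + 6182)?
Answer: 1/14389 ≈ 6.9498e-5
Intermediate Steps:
1/(8207 + 6182) = 1/14389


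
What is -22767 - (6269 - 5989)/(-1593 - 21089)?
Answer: -258200407/11341 ≈ -22767.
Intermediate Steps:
-22767 - (6269 - 5989)/(-1593 - 21089) = -22767 - 280/(-22682) = -22767 - 280*(-1)/22682 = -22767 - 1*(-140/11341) = -22767 + 140/11341 = -258200407/11341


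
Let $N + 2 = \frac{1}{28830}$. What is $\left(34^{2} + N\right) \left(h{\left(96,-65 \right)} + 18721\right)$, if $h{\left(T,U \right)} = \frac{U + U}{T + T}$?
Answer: $\frac{59790892079971}{2767680} \approx 2.1603 \cdot 10^{7}$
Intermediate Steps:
$h{\left(T,U \right)} = \frac{U}{T}$ ($h{\left(T,U \right)} = \frac{2 U}{2 T} = 2 U \frac{1}{2 T} = \frac{U}{T}$)
$N = - \frac{57659}{28830}$ ($N = -2 + \frac{1}{28830} = - \frac{57659}{28830} \approx -2.0$)
$\left(34^{2} + N\right) \left(h{\left(96,-65 \right)} + 18721\right) = \left(34^{2} - \frac{57659}{28830}\right) \left(- \frac{65}{96} + 18721\right) = \left(1156 - \frac{57659}{28830}\right) \left(\left(-65\right) \frac{1}{96} + 18721\right) = \frac{33269821 \left(- \frac{65}{96} + 18721\right)}{28830} = \frac{33269821}{28830} \cdot \frac{1797151}{96} = \frac{59790892079971}{2767680}$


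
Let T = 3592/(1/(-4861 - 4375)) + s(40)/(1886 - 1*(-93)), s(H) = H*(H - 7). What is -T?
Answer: 65654732728/1979 ≈ 3.3176e+7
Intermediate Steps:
s(H) = H*(-7 + H)
T = -65654732728/1979 (T = 3592/(1/(-4861 - 4375)) + (40*(-7 + 40))/(1886 - 1*(-93)) = 3592/(1/(-9236)) + (40*33)/(1886 + 93) = 3592/(-1/9236) + 1320/1979 = 3592*(-9236) + 1320*(1/1979) = -33175712 + 1320/1979 = -65654732728/1979 ≈ -3.3176e+7)
-T = -1*(-65654732728/1979) = 65654732728/1979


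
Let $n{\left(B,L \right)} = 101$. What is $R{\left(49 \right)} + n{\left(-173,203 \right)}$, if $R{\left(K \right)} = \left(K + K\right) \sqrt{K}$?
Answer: $787$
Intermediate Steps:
$R{\left(K \right)} = 2 K^{\frac{3}{2}}$ ($R{\left(K \right)} = 2 K \sqrt{K} = 2 K^{\frac{3}{2}}$)
$R{\left(49 \right)} + n{\left(-173,203 \right)} = 2 \cdot 49^{\frac{3}{2}} + 101 = 2 \cdot 343 + 101 = 686 + 101 = 787$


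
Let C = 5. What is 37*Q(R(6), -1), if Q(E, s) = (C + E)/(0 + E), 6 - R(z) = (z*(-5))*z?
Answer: 7067/186 ≈ 37.995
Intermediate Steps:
R(z) = 6 + 5*z² (R(z) = 6 - z*(-5)*z = 6 - (-5*z)*z = 6 - (-5)*z² = 6 + 5*z²)
Q(E, s) = (5 + E)/E (Q(E, s) = (5 + E)/(0 + E) = (5 + E)/E)
37*Q(R(6), -1) = 37*((5 + (6 + 5*6²))/(6 + 5*6²)) = 37*((5 + (6 + 5*36))/(6 + 5*36)) = 37*((5 + (6 + 180))/(6 + 180)) = 37*((5 + 186)/186) = 37*((1/186)*191) = 37*(191/186) = 7067/186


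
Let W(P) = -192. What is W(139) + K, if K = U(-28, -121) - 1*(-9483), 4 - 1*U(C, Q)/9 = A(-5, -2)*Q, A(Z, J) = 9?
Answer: 19128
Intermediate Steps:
U(C, Q) = 36 - 81*Q
K = 19320 (K = (36 - 81*(-121)) - 1*(-9483) = (36 + 9801) + 9483 = 9837 + 9483 = 19320)
W(139) + K = -192 + 19320 = 19128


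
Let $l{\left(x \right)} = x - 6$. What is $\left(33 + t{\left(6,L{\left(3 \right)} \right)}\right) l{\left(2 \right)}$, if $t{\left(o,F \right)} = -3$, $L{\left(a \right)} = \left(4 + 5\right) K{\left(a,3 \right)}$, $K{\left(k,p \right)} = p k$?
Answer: $-120$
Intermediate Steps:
$K{\left(k,p \right)} = k p$
$l{\left(x \right)} = -6 + x$
$L{\left(a \right)} = 27 a$ ($L{\left(a \right)} = \left(4 + 5\right) a 3 = 9 \cdot 3 a = 27 a$)
$\left(33 + t{\left(6,L{\left(3 \right)} \right)}\right) l{\left(2 \right)} = \left(33 - 3\right) \left(-6 + 2\right) = 30 \left(-4\right) = -120$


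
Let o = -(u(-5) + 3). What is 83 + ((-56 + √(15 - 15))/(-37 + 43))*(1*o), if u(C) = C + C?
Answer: 53/3 ≈ 17.667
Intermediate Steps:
u(C) = 2*C
o = 7 (o = -(2*(-5) + 3) = -(-10 + 3) = -1*(-7) = 7)
83 + ((-56 + √(15 - 15))/(-37 + 43))*(1*o) = 83 + ((-56 + √(15 - 15))/(-37 + 43))*(1*7) = 83 + ((-56 + √0)/6)*7 = 83 + ((-56 + 0)*(⅙))*7 = 83 - 56*⅙*7 = 83 - 28/3*7 = 83 - 196/3 = 53/3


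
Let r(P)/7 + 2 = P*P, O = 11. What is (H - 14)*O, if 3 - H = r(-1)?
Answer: -44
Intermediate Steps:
r(P) = -14 + 7*P**2 (r(P) = -14 + 7*(P*P) = -14 + 7*P**2)
H = 10 (H = 3 - (-14 + 7*(-1)**2) = 3 - (-14 + 7*1) = 3 - (-14 + 7) = 3 - 1*(-7) = 3 + 7 = 10)
(H - 14)*O = (10 - 14)*11 = -4*11 = -44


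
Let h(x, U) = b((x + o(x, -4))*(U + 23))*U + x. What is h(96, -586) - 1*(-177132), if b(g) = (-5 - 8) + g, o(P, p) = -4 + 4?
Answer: 31856974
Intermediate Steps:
o(P, p) = 0
b(g) = -13 + g
h(x, U) = x + U*(-13 + x*(23 + U)) (h(x, U) = (-13 + (x + 0)*(U + 23))*U + x = (-13 + x*(23 + U))*U + x = U*(-13 + x*(23 + U)) + x = x + U*(-13 + x*(23 + U)))
h(96, -586) - 1*(-177132) = (96 - 586*(-13 + 23*96 - 586*96)) - 1*(-177132) = (96 - 586*(-13 + 2208 - 56256)) + 177132 = (96 - 586*(-54061)) + 177132 = (96 + 31679746) + 177132 = 31679842 + 177132 = 31856974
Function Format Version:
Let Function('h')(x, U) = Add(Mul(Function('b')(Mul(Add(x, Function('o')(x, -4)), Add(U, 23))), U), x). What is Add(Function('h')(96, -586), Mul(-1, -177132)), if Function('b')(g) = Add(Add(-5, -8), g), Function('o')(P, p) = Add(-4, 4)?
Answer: 31856974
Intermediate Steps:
Function('o')(P, p) = 0
Function('b')(g) = Add(-13, g)
Function('h')(x, U) = Add(x, Mul(U, Add(-13, Mul(x, Add(23, U))))) (Function('h')(x, U) = Add(Mul(Add(-13, Mul(Add(x, 0), Add(U, 23))), U), x) = Add(Mul(Add(-13, Mul(x, Add(23, U))), U), x) = Add(Mul(U, Add(-13, Mul(x, Add(23, U)))), x) = Add(x, Mul(U, Add(-13, Mul(x, Add(23, U))))))
Add(Function('h')(96, -586), Mul(-1, -177132)) = Add(Add(96, Mul(-586, Add(-13, Mul(23, 96), Mul(-586, 96)))), Mul(-1, -177132)) = Add(Add(96, Mul(-586, Add(-13, 2208, -56256))), 177132) = Add(Add(96, Mul(-586, -54061)), 177132) = Add(Add(96, 31679746), 177132) = Add(31679842, 177132) = 31856974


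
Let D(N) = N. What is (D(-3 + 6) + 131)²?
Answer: 17956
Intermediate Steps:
(D(-3 + 6) + 131)² = ((-3 + 6) + 131)² = (3 + 131)² = 134² = 17956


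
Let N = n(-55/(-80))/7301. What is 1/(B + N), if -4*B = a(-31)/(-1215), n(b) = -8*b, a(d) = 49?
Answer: 35482860/331019 ≈ 107.19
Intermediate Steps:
N = -11/14602 (N = -(-440)/(-80)/7301 = -(-440)*(-1)/80*(1/7301) = -8*11/16*(1/7301) = -11/2*1/7301 = -11/14602 ≈ -0.00075332)
B = 49/4860 (B = -49/(4*(-1215)) = -49*(-1)/(4*1215) = -¼*(-49/1215) = 49/4860 ≈ 0.010082)
1/(B + N) = 1/(49/4860 - 11/14602) = 1/(331019/35482860) = 35482860/331019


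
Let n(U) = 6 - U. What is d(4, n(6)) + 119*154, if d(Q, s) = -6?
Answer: 18320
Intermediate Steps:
d(4, n(6)) + 119*154 = -6 + 119*154 = -6 + 18326 = 18320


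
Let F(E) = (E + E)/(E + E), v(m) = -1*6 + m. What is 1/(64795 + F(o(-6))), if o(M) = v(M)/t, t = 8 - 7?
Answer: 1/64796 ≈ 1.5433e-5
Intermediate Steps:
t = 1
v(m) = -6 + m
o(M) = -6 + M (o(M) = (-6 + M)/1 = (-6 + M)*1 = -6 + M)
F(E) = 1 (F(E) = (2*E)/((2*E)) = (2*E)*(1/(2*E)) = 1)
1/(64795 + F(o(-6))) = 1/(64795 + 1) = 1/64796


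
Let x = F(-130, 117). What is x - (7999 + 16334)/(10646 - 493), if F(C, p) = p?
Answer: 1163568/10153 ≈ 114.60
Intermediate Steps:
x = 117
x - (7999 + 16334)/(10646 - 493) = 117 - (7999 + 16334)/(10646 - 493) = 117 - 24333/10153 = 1163568/10153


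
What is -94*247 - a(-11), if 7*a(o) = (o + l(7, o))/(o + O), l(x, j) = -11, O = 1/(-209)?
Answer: -186907199/8050 ≈ -23218.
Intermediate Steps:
O = -1/209 ≈ -0.0047847
a(o) = (-11 + o)/(7*(-1/209 + o)) (a(o) = ((o - 11)/(o - 1/209))/7 = ((-11 + o)/(-1/209 + o))/7 = (-11 + o)/(7*(-1/209 + o)))
-94*247 - a(-11) = -94*247 - 209*(-11 - 11)/(7*(-1 + 209*(-11))) = -23218 - 209*(-22)/(7*(-1 - 2299)) = -23218 - 209*(-22)/(7*(-2300)) = -23218 - 209*(-1)*(-22)/(7*2300) = -23218 - 1*2299/8050 = -23218 - 2299/8050 = -186907199/8050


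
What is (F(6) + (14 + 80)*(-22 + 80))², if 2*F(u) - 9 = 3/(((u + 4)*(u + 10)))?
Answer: 3048805842889/102400 ≈ 2.9774e+7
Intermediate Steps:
F(u) = 9/2 + 3/(2*(4 + u)*(10 + u)) (F(u) = 9/2 + (3/(((u + 4)*(u + 10))))/2 = 9/2 + (3/(((4 + u)*(10 + u))))/2 = 9/2 + (3*(1/((4 + u)*(10 + u))))/2 = 9/2 + (3/((4 + u)*(10 + u)))/2 = 9/2 + 3/(2*(4 + u)*(10 + u)))
(F(6) + (14 + 80)*(-22 + 80))² = (3*(121 + 3*6² + 42*6)/(2*(40 + 6² + 14*6)) + (14 + 80)*(-22 + 80))² = (3*(121 + 3*36 + 252)/(2*(40 + 36 + 84)) + 94*58)² = ((3/2)*(121 + 108 + 252)/160 + 5452)² = ((3/2)*(1/160)*481 + 5452)² = (1443/320 + 5452)² = (1746083/320)² = 3048805842889/102400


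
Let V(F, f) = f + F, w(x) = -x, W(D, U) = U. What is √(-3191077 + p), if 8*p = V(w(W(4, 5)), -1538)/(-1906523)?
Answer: 25*I*√296934969612427062/7626092 ≈ 1786.4*I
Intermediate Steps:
V(F, f) = F + f
p = 1543/15252184 (p = ((-1*5 - 1538)/(-1906523))/8 = ((-5 - 1538)*(-1/1906523))/8 = (-1543*(-1/1906523))/8 = (⅛)*(1543/1906523) = 1543/15252184 ≈ 0.00010117)
√(-3191077 + p) = √(-3191077 + 1543/15252184) = √(-48670893560625/15252184) = 25*I*√296934969612427062/7626092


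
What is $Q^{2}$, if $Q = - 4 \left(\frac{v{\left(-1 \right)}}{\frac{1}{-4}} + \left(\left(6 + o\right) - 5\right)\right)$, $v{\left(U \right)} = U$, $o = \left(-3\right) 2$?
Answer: $16$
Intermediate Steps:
$o = -6$
$Q = 4$ ($Q = - 4 \left(- \frac{1}{\frac{1}{-4}} + \left(\left(6 - 6\right) - 5\right)\right) = - 4 \left(- \frac{1}{- \frac{1}{4}} + \left(0 - 5\right)\right) = - 4 \left(\left(-1\right) \left(-4\right) - 5\right) = - 4 \left(4 - 5\right) = \left(-4\right) \left(-1\right) = 4$)
$Q^{2} = 4^{2} = 16$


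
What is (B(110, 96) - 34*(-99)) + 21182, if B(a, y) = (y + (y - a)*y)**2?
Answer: 1582052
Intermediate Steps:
B(a, y) = (y + y*(y - a))**2
(B(110, 96) - 34*(-99)) + 21182 = (96**2*(1 + 96 - 1*110)**2 - 34*(-99)) + 21182 = (9216*(1 + 96 - 110)**2 + 3366) + 21182 = (9216*(-13)**2 + 3366) + 21182 = (9216*169 + 3366) + 21182 = (1557504 + 3366) + 21182 = 1560870 + 21182 = 1582052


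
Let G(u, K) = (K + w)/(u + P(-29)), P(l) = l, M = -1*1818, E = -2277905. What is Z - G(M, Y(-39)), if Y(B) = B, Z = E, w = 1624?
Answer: -4207288950/1847 ≈ -2.2779e+6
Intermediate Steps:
Z = -2277905
M = -1818
G(u, K) = (1624 + K)/(-29 + u) (G(u, K) = (K + 1624)/(u - 29) = (1624 + K)/(-29 + u))
Z - G(M, Y(-39)) = -2277905 - (1624 - 39)/(-29 - 1818) = -2277905 - 1585/(-1847) = -2277905 - (-1)*1585/1847 = -2277905 - 1*(-1585/1847) = -2277905 + 1585/1847 = -4207288950/1847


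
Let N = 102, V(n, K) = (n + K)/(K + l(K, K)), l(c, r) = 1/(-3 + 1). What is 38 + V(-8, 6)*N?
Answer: 10/11 ≈ 0.90909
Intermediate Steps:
l(c, r) = -½ (l(c, r) = 1/(-2) = -½)
V(n, K) = (K + n)/(-½ + K) (V(n, K) = (n + K)/(K - ½) = (K + n)/(-½ + K))
38 + V(-8, 6)*N = 38 + (2*(6 - 8)/(-1 + 2*6))*102 = 38 + (2*(-2)/(-1 + 12))*102 = 38 + (2*(-2)/11)*102 = 38 + (2*(1/11)*(-2))*102 = 38 - 4/11*102 = 38 - 408/11 = 10/11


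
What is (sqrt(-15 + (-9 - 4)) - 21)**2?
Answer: 413 - 84*I*sqrt(7) ≈ 413.0 - 222.24*I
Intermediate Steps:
(sqrt(-15 + (-9 - 4)) - 21)**2 = (sqrt(-15 - 13) - 21)**2 = (sqrt(-28) - 21)**2 = (2*I*sqrt(7) - 21)**2 = (-21 + 2*I*sqrt(7))**2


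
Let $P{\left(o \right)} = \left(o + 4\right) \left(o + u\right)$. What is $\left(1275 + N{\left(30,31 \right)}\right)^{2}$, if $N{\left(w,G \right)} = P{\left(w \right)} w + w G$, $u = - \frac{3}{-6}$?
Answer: $1109889225$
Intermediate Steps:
$u = \frac{1}{2}$ ($u = \left(-3\right) \left(- \frac{1}{6}\right) = \frac{1}{2} \approx 0.5$)
$P{\left(o \right)} = \left(\frac{1}{2} + o\right) \left(4 + o\right)$ ($P{\left(o \right)} = \left(o + 4\right) \left(o + \frac{1}{2}\right) = \left(4 + o\right) \left(\frac{1}{2} + o\right) = \left(\frac{1}{2} + o\right) \left(4 + o\right)$)
$N{\left(w,G \right)} = G w + w \left(2 + w^{2} + \frac{9 w}{2}\right)$ ($N{\left(w,G \right)} = \left(2 + w^{2} + \frac{9 w}{2}\right) w + w G = w \left(2 + w^{2} + \frac{9 w}{2}\right) + G w = G w + w \left(2 + w^{2} + \frac{9 w}{2}\right)$)
$\left(1275 + N{\left(30,31 \right)}\right)^{2} = \left(1275 + \frac{1}{2} \cdot 30 \left(4 + 2 \cdot 31 + 2 \cdot 30^{2} + 9 \cdot 30\right)\right)^{2} = \left(1275 + \frac{1}{2} \cdot 30 \left(4 + 62 + 2 \cdot 900 + 270\right)\right)^{2} = \left(1275 + \frac{1}{2} \cdot 30 \left(4 + 62 + 1800 + 270\right)\right)^{2} = \left(1275 + \frac{1}{2} \cdot 30 \cdot 2136\right)^{2} = \left(1275 + 32040\right)^{2} = 33315^{2} = 1109889225$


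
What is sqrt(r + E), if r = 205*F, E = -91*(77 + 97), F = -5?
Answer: I*sqrt(16859) ≈ 129.84*I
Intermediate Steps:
E = -15834 (E = -91*174 = -15834)
r = -1025 (r = 205*(-5) = -1025)
sqrt(r + E) = sqrt(-1025 - 15834) = sqrt(-16859) = I*sqrt(16859)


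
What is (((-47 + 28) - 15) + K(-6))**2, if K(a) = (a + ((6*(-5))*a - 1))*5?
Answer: 690561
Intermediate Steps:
K(a) = -5 - 145*a (K(a) = (a + (-30*a - 1))*5 = (a + (-1 - 30*a))*5 = (-1 - 29*a)*5 = -5 - 145*a)
(((-47 + 28) - 15) + K(-6))**2 = (((-47 + 28) - 15) + (-5 - 145*(-6)))**2 = ((-19 - 15) + (-5 + 870))**2 = (-34 + 865)**2 = 831**2 = 690561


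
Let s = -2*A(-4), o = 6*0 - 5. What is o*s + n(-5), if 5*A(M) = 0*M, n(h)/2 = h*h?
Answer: 50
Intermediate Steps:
n(h) = 2*h² (n(h) = 2*(h*h) = 2*h²)
A(M) = 0 (A(M) = (0*M)/5 = (⅕)*0 = 0)
o = -5 (o = 0 - 5 = -5)
s = 0 (s = -2*0 = 0)
o*s + n(-5) = -5*0 + 2*(-5)² = 0 + 2*25 = 0 + 50 = 50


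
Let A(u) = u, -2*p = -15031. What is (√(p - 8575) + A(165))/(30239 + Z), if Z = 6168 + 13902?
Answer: 165/50309 + I*√4238/100618 ≈ 0.0032797 + 0.000647*I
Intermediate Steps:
p = 15031/2 (p = -½*(-15031) = 15031/2 ≈ 7515.5)
Z = 20070
(√(p - 8575) + A(165))/(30239 + Z) = (√(15031/2 - 8575) + 165)/(30239 + 20070) = (√(-2119/2) + 165)/50309 = (I*√4238/2 + 165)*(1/50309) = (165 + I*√4238/2)*(1/50309) = 165/50309 + I*√4238/100618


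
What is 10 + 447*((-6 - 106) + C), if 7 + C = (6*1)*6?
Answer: -37091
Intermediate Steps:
C = 29 (C = -7 + (6*1)*6 = -7 + 6*6 = -7 + 36 = 29)
10 + 447*((-6 - 106) + C) = 10 + 447*((-6 - 106) + 29) = 10 + 447*(-112 + 29) = 10 + 447*(-83) = 10 - 37101 = -37091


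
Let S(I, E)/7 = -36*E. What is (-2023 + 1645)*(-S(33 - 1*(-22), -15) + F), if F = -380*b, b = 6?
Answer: 2290680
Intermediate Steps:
S(I, E) = -252*E (S(I, E) = 7*(-36*E) = -252*E)
F = -2280 (F = -380*6 = -2280)
(-2023 + 1645)*(-S(33 - 1*(-22), -15) + F) = (-2023 + 1645)*(-(-252)*(-15) - 2280) = -378*(-1*3780 - 2280) = -378*(-3780 - 2280) = -378*(-6060) = 2290680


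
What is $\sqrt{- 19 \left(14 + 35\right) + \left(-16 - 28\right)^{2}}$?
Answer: $\sqrt{1005} \approx 31.702$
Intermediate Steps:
$\sqrt{- 19 \left(14 + 35\right) + \left(-16 - 28\right)^{2}} = \sqrt{\left(-19\right) 49 + \left(-16 - 28\right)^{2}} = \sqrt{-931 + \left(-44\right)^{2}} = \sqrt{-931 + 1936} = \sqrt{1005}$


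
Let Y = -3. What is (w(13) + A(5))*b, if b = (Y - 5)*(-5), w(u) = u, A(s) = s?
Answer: 720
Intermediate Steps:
b = 40 (b = (-3 - 5)*(-5) = -8*(-5) = 40)
(w(13) + A(5))*b = (13 + 5)*40 = 18*40 = 720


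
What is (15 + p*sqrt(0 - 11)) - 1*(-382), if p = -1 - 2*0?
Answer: 397 - I*sqrt(11) ≈ 397.0 - 3.3166*I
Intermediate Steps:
p = -1 (p = -1 + 0 = -1)
(15 + p*sqrt(0 - 11)) - 1*(-382) = (15 - sqrt(0 - 11)) - 1*(-382) = (15 - sqrt(-11)) + 382 = (15 - I*sqrt(11)) + 382 = 397 - I*sqrt(11)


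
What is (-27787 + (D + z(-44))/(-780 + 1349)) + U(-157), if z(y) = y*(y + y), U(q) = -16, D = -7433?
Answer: -15823468/569 ≈ -27809.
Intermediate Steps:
z(y) = 2*y**2 (z(y) = y*(2*y) = 2*y**2)
(-27787 + (D + z(-44))/(-780 + 1349)) + U(-157) = (-27787 + (-7433 + 2*(-44)**2)/(-780 + 1349)) - 16 = (-27787 + (-7433 + 2*1936)/569) - 16 = (-27787 + (-7433 + 3872)*(1/569)) - 16 = (-27787 - 3561*1/569) - 16 = (-27787 - 3561/569) - 16 = -15814364/569 - 16 = -15823468/569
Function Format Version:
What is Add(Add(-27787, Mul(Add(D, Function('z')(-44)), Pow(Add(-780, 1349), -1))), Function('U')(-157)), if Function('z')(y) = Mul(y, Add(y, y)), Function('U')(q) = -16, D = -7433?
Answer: Rational(-15823468, 569) ≈ -27809.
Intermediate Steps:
Function('z')(y) = Mul(2, Pow(y, 2)) (Function('z')(y) = Mul(y, Mul(2, y)) = Mul(2, Pow(y, 2)))
Add(Add(-27787, Mul(Add(D, Function('z')(-44)), Pow(Add(-780, 1349), -1))), Function('U')(-157)) = Add(Add(-27787, Mul(Add(-7433, Mul(2, Pow(-44, 2))), Pow(Add(-780, 1349), -1))), -16) = Add(Add(-27787, Mul(Add(-7433, Mul(2, 1936)), Pow(569, -1))), -16) = Add(Add(-27787, Mul(Add(-7433, 3872), Rational(1, 569))), -16) = Add(Add(-27787, Mul(-3561, Rational(1, 569))), -16) = Add(Add(-27787, Rational(-3561, 569)), -16) = Add(Rational(-15814364, 569), -16) = Rational(-15823468, 569)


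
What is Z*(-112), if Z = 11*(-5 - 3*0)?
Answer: 6160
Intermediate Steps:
Z = -55 (Z = 11*(-5 + 0) = 11*(-5) = -55)
Z*(-112) = -55*(-112) = 6160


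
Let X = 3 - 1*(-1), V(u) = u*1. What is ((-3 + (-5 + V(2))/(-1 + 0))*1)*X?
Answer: 0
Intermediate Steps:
V(u) = u
X = 4 (X = 3 + 1 = 4)
((-3 + (-5 + V(2))/(-1 + 0))*1)*X = ((-3 + (-5 + 2)/(-1 + 0))*1)*4 = ((-3 - 3/(-1))*1)*4 = ((-3 - 3*(-1))*1)*4 = ((-3 + 3)*1)*4 = (0*1)*4 = 0*4 = 0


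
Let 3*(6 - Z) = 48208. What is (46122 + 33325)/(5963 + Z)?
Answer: -238341/30301 ≈ -7.8658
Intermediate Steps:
Z = -48190/3 (Z = 6 - 1/3*48208 = 6 - 48208/3 = -48190/3 ≈ -16063.)
(46122 + 33325)/(5963 + Z) = (46122 + 33325)/(5963 - 48190/3) = 79447/(-30301/3) = 79447*(-3/30301) = -238341/30301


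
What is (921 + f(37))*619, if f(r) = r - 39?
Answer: 568861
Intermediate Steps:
f(r) = -39 + r
(921 + f(37))*619 = (921 + (-39 + 37))*619 = (921 - 2)*619 = 919*619 = 568861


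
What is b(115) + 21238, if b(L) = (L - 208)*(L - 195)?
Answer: 28678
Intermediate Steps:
b(L) = (-208 + L)*(-195 + L)
b(115) + 21238 = (40560 + 115**2 - 403*115) + 21238 = (40560 + 13225 - 46345) + 21238 = 7440 + 21238 = 28678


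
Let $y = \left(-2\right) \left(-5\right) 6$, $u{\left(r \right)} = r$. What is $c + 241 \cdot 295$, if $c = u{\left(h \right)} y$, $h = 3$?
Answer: $71275$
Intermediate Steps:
$y = 60$ ($y = 10 \cdot 6 = 60$)
$c = 180$ ($c = 3 \cdot 60 = 180$)
$c + 241 \cdot 295 = 180 + 241 \cdot 295 = 180 + 71095 = 71275$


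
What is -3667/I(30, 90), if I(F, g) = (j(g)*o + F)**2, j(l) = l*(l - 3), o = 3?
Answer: -3667/553190400 ≈ -6.6288e-6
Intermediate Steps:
j(l) = l*(-3 + l)
I(F, g) = (F + 3*g*(-3 + g))**2 (I(F, g) = ((g*(-3 + g))*3 + F)**2 = (3*g*(-3 + g) + F)**2 = (F + 3*g*(-3 + g))**2)
-3667/I(30, 90) = -3667/(30 + 3*90*(-3 + 90))**2 = -3667/(30 + 3*90*87)**2 = -3667/(30 + 23490)**2 = -3667/(23520**2) = -3667/553190400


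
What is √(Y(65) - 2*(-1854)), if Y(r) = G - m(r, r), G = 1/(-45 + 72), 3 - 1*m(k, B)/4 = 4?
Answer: 5*√12027/9 ≈ 60.927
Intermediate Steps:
m(k, B) = -4 (m(k, B) = 12 - 4*4 = 12 - 16 = -4)
G = 1/27 ≈ 0.037037
Y(r) = 109/27 (Y(r) = 1/27 - 1*(-4) = 1/27 + 4 = 109/27)
√(Y(65) - 2*(-1854)) = √(109/27 - 2*(-1854)) = √(109/27 + 3708) = √(100225/27) = 5*√12027/9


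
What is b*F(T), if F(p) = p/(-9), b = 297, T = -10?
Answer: 330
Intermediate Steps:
F(p) = -p/9 (F(p) = p*(-1/9) = -p/9)
b*F(T) = 297*(-1/9*(-10)) = 297*(10/9) = 330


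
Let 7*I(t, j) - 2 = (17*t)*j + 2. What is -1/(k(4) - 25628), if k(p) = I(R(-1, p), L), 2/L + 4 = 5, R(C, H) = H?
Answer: 1/25608 ≈ 3.9050e-5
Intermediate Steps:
L = 2 (L = 2/(-4 + 5) = 2/1 = 2*1 = 2)
I(t, j) = 4/7 + 17*j*t/7 (I(t, j) = 2/7 + ((17*t)*j + 2)/7 = 2/7 + (17*j*t + 2)/7 = 2/7 + (2 + 17*j*t)/7 = 2/7 + (2/7 + 17*j*t/7) = 4/7 + 17*j*t/7)
k(p) = 4/7 + 34*p/7 (k(p) = 4/7 + (17/7)*2*p = 4/7 + 34*p/7)
-1/(k(4) - 25628) = -1/((4/7 + (34/7)*4) - 25628) = -1/((4/7 + 136/7) - 25628) = -1/(20 - 25628) = -1/(-25608) = -1*(-1/25608) = 1/25608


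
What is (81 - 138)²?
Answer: 3249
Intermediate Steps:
(81 - 138)² = (-57)² = 3249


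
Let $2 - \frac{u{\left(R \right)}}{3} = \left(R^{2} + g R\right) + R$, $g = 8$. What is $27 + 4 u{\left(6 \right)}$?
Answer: $-1029$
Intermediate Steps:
$u{\left(R \right)} = 6 - 27 R - 3 R^{2}$ ($u{\left(R \right)} = 6 - 3 \left(\left(R^{2} + 8 R\right) + R\right) = 6 - 3 \left(R^{2} + 9 R\right) = 6 - \left(3 R^{2} + 27 R\right) = 6 - 27 R - 3 R^{2}$)
$27 + 4 u{\left(6 \right)} = 27 + 4 \left(6 - 162 - 3 \cdot 6^{2}\right) = 27 + 4 \left(6 - 162 - 108\right) = 27 + 4 \left(-264\right) = 27 - 1056 = -1029$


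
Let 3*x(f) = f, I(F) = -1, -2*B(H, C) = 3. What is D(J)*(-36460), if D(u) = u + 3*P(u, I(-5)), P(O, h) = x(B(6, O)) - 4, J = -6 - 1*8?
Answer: 1002650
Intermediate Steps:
B(H, C) = -3/2 (B(H, C) = -½*3 = -3/2)
x(f) = f/3
J = -14 (J = -6 - 8 = -14)
P(O, h) = -9/2 (P(O, h) = (⅓)*(-3/2) - 4 = -½ - 4 = -9/2)
D(u) = -27/2 + u (D(u) = u + 3*(-9/2) = u - 27/2 = -27/2 + u)
D(J)*(-36460) = (-27/2 - 14)*(-36460) = -55/2*(-36460) = 1002650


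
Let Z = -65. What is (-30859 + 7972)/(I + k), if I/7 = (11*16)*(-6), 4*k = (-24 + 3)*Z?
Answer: 30516/9401 ≈ 3.2460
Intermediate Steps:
k = 1365/4 (k = ((-24 + 3)*(-65))/4 = (-21*(-65))/4 = (¼)*1365 = 1365/4 ≈ 341.25)
I = -7392 (I = 7*((11*16)*(-6)) = 7*(176*(-6)) = 7*(-1056) = -7392)
(-30859 + 7972)/(I + k) = (-30859 + 7972)/(-7392 + 1365/4) = -22887/(-28203/4) = -22887*(-4/28203) = 30516/9401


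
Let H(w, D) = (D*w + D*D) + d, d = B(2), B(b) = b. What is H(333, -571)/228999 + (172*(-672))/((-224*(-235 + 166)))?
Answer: -12087376/1755659 ≈ -6.8848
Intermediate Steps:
d = 2
H(w, D) = 2 + D² + D*w (H(w, D) = (D*w + D*D) + 2 = (D*w + D²) + 2 = (D² + D*w) + 2 = 2 + D² + D*w)
H(333, -571)/228999 + (172*(-672))/((-224*(-235 + 166))) = (2 + (-571)² - 571*333)/228999 + (172*(-672))/((-224*(-235 + 166))) = (2 + 326041 - 190143)*(1/228999) - 115584/((-224*(-69))) = 135900*(1/228999) - 115584/15456 = 45300/76333 - 115584*1/15456 = 45300/76333 - 172/23 = -12087376/1755659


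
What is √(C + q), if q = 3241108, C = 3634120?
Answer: 2*√1718807 ≈ 2622.1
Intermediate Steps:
√(C + q) = √(3634120 + 3241108) = √6875228 = 2*√1718807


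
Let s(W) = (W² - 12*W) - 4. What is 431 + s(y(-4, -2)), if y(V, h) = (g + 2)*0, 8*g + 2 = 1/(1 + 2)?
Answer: 427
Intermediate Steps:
g = -5/24 (g = -¼ + 1/(8*(1 + 2)) = -¼ + (⅛)/3 = -¼ + (⅛)*(⅓) = -¼ + 1/24 = -5/24 ≈ -0.20833)
y(V, h) = 0 (y(V, h) = (-5/24 + 2)*0 = (43/24)*0 = 0)
s(W) = -4 + W² - 12*W
431 + s(y(-4, -2)) = 431 + (-4 + 0² - 12*0) = 431 + (-4 + 0 + 0) = 431 - 4 = 427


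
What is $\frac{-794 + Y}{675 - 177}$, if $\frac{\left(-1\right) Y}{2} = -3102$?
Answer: $\frac{2705}{249} \approx 10.863$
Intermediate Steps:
$Y = 6204$ ($Y = \left(-2\right) \left(-3102\right) = 6204$)
$\frac{-794 + Y}{675 - 177} = \frac{-794 + 6204}{675 - 177} = \frac{5410}{498} = 5410 \cdot \frac{1}{498} = \frac{2705}{249}$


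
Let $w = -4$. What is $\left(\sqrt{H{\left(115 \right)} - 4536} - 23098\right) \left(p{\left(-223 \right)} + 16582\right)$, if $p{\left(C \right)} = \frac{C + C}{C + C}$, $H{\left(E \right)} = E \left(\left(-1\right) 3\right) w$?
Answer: $-383034134 + 33166 i \sqrt{789} \approx -3.8303 \cdot 10^{8} + 9.3161 \cdot 10^{5} i$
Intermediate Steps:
$H{\left(E \right)} = 12 E$ ($H{\left(E \right)} = E \left(\left(-1\right) 3\right) \left(-4\right) = E \left(-3\right) \left(-4\right) = - 3 E \left(-4\right) = 12 E$)
$p{\left(C \right)} = 1$ ($p{\left(C \right)} = \frac{2 C}{2 C} = 2 C \frac{1}{2 C} = 1$)
$\left(\sqrt{H{\left(115 \right)} - 4536} - 23098\right) \left(p{\left(-223 \right)} + 16582\right) = \left(\sqrt{12 \cdot 115 - 4536} - 23098\right) \left(1 + 16582\right) = \left(\sqrt{1380 - 4536} - 23098\right) 16583 = \left(\sqrt{-3156} - 23098\right) 16583 = \left(2 i \sqrt{789} - 23098\right) 16583 = \left(-23098 + 2 i \sqrt{789}\right) 16583 = -383034134 + 33166 i \sqrt{789}$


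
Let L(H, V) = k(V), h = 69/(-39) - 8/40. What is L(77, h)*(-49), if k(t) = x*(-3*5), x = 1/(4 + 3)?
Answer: 105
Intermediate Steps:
h = -128/65 (h = 69*(-1/39) - 8*1/40 = -23/13 - ⅕ = -128/65 ≈ -1.9692)
x = ⅐ (x = 1/7 = ⅐ ≈ 0.14286)
k(t) = -15/7 (k(t) = (-3*5)/7 = (⅐)*(-15) = -15/7)
L(H, V) = -15/7
L(77, h)*(-49) = -15/7*(-49) = 105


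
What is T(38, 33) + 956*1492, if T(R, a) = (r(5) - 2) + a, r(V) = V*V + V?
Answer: 1426413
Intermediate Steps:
r(V) = V + V² (r(V) = V² + V = V + V²)
T(R, a) = 28 + a (T(R, a) = (5*(1 + 5) - 2) + a = (5*6 - 2) + a = (30 - 2) + a = 28 + a)
T(38, 33) + 956*1492 = (28 + 33) + 956*1492 = 61 + 1426352 = 1426413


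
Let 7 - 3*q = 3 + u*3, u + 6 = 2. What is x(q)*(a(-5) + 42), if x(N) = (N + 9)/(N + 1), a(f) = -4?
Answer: 86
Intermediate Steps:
u = -4 (u = -6 + 2 = -4)
q = 16/3 (q = 7/3 - (3 - 4*3)/3 = 7/3 - (3 - 12)/3 = 7/3 - ⅓*(-9) = 7/3 + 3 = 16/3 ≈ 5.3333)
x(N) = (9 + N)/(1 + N)
x(q)*(a(-5) + 42) = ((9 + 16/3)/(1 + 16/3))*(-4 + 42) = ((43/3)/(19/3))*38 = ((3/19)*(43/3))*38 = (43/19)*38 = 86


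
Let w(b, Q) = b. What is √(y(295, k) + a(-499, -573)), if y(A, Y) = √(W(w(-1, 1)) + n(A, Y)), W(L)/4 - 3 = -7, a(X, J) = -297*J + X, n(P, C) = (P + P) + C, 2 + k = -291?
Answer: √(169682 + √281) ≈ 411.95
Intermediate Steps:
k = -293 (k = -2 - 291 = -293)
n(P, C) = C + 2*P (n(P, C) = 2*P + C = C + 2*P)
a(X, J) = X - 297*J
W(L) = -16 (W(L) = 12 + 4*(-7) = 12 - 28 = -16)
y(A, Y) = √(-16 + Y + 2*A) (y(A, Y) = √(-16 + (Y + 2*A)) = √(-16 + Y + 2*A))
√(y(295, k) + a(-499, -573)) = √(√(-16 - 293 + 2*295) + (-499 - 297*(-573))) = √(√(-16 - 293 + 590) + (-499 + 170181)) = √(√281 + 169682) = √(169682 + √281)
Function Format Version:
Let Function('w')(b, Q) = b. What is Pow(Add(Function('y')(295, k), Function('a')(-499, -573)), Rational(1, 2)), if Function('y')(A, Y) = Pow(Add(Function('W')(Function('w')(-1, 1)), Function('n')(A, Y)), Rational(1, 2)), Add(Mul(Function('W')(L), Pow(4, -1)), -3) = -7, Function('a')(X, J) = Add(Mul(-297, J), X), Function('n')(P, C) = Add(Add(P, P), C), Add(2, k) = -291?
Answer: Pow(Add(169682, Pow(281, Rational(1, 2))), Rational(1, 2)) ≈ 411.95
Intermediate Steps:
k = -293 (k = Add(-2, -291) = -293)
Function('n')(P, C) = Add(C, Mul(2, P)) (Function('n')(P, C) = Add(Mul(2, P), C) = Add(C, Mul(2, P)))
Function('a')(X, J) = Add(X, Mul(-297, J))
Function('W')(L) = -16 (Function('W')(L) = Add(12, Mul(4, -7)) = Add(12, -28) = -16)
Function('y')(A, Y) = Pow(Add(-16, Y, Mul(2, A)), Rational(1, 2)) (Function('y')(A, Y) = Pow(Add(-16, Add(Y, Mul(2, A))), Rational(1, 2)) = Pow(Add(-16, Y, Mul(2, A)), Rational(1, 2)))
Pow(Add(Function('y')(295, k), Function('a')(-499, -573)), Rational(1, 2)) = Pow(Add(Pow(Add(-16, -293, Mul(2, 295)), Rational(1, 2)), Add(-499, Mul(-297, -573))), Rational(1, 2)) = Pow(Add(Pow(Add(-16, -293, 590), Rational(1, 2)), Add(-499, 170181)), Rational(1, 2)) = Pow(Add(Pow(281, Rational(1, 2)), 169682), Rational(1, 2)) = Pow(Add(169682, Pow(281, Rational(1, 2))), Rational(1, 2))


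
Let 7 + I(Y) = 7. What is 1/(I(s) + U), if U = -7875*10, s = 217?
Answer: -1/78750 ≈ -1.2698e-5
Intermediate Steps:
I(Y) = 0 (I(Y) = -7 + 7 = 0)
U = -78750
1/(I(s) + U) = 1/(0 - 78750) = 1/(-78750) = -1/78750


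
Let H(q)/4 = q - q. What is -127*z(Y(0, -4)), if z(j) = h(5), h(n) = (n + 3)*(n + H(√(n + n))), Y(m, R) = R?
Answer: -5080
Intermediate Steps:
H(q) = 0 (H(q) = 4*(q - q) = 4*0 = 0)
h(n) = n*(3 + n) (h(n) = (n + 3)*(n + 0) = (3 + n)*n = n*(3 + n))
z(j) = 40 (z(j) = 5*(3 + 5) = 5*8 = 40)
-127*z(Y(0, -4)) = -127*40 = -5080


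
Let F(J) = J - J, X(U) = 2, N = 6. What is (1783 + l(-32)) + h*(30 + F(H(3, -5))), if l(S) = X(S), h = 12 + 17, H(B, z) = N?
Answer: 2655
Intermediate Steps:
H(B, z) = 6
h = 29
F(J) = 0
l(S) = 2
(1783 + l(-32)) + h*(30 + F(H(3, -5))) = (1783 + 2) + 29*(30 + 0) = 1785 + 29*30 = 1785 + 870 = 2655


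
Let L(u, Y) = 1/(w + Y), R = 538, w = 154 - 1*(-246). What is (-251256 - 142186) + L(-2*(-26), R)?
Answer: -369048595/938 ≈ -3.9344e+5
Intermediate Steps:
w = 400 (w = 154 + 246 = 400)
L(u, Y) = 1/(400 + Y)
(-251256 - 142186) + L(-2*(-26), R) = (-251256 - 142186) + 1/(400 + 538) = -393442 + 1/938 = -369048595/938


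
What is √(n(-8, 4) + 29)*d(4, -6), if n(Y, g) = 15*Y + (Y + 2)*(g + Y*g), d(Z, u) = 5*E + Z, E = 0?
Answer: 4*√77 ≈ 35.100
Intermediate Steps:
d(Z, u) = Z (d(Z, u) = 5*0 + Z = 0 + Z = Z)
n(Y, g) = 15*Y + (2 + Y)*(g + Y*g)
√(n(-8, 4) + 29)*d(4, -6) = √((2*4 + 15*(-8) + 4*(-8)² + 3*(-8)*4) + 29)*4 = √((8 - 120 + 4*64 - 96) + 29)*4 = √((8 - 120 + 256 - 96) + 29)*4 = √(48 + 29)*4 = √77*4 = 4*√77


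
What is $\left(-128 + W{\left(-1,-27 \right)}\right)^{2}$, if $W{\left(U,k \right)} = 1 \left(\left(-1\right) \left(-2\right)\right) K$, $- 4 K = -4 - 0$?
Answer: $15876$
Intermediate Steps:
$K = 1$ ($K = - \frac{-4 - 0}{4} = - \frac{-4 + 0}{4} = \left(- \frac{1}{4}\right) \left(-4\right) = 1$)
$W{\left(U,k \right)} = 2$ ($W{\left(U,k \right)} = 1 \left(\left(-1\right) \left(-2\right)\right) 1 = 1 \cdot 2 \cdot 1 = 2 \cdot 1 = 2$)
$\left(-128 + W{\left(-1,-27 \right)}\right)^{2} = \left(-128 + 2\right)^{2} = \left(-126\right)^{2} = 15876$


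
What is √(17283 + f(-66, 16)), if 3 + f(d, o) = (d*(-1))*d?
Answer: 6*√359 ≈ 113.68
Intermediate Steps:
f(d, o) = -3 - d² (f(d, o) = -3 + (d*(-1))*d = -3 + (-d)*d = -3 - d²)
√(17283 + f(-66, 16)) = √(17283 + (-3 - 1*(-66)²)) = √(17283 + (-3 - 1*4356)) = √(17283 + (-3 - 4356)) = √(17283 - 4359) = √12924 = 6*√359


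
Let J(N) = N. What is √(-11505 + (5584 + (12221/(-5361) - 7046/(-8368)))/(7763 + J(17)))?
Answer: I*√875858006914025648376846/8725434936 ≈ 107.26*I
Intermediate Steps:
√(-11505 + (5584 + (12221/(-5361) - 7046/(-8368)))/(7763 + J(17))) = √(-11505 + (5584 + (12221/(-5361) - 7046/(-8368)))/(7763 + 17)) = √(-11505 + (5584 + (12221*(-1/5361) - 7046*(-1/8368)))/7780) = √(-11505 + (5584 + (-12221/5361 + 3523/4184))*(1/7780)) = √(-11505 + (5584 - 32245861/22430424)*(1/7780)) = √(-11505 + (125219241755/22430424)*(1/7780)) = √(-11505 + 25043848351/34901739744) = √(-401519471906369/34901739744) = I*√875858006914025648376846/8725434936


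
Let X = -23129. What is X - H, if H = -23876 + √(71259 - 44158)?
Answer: 747 - √27101 ≈ 582.38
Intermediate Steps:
H = -23876 + √27101 ≈ -23711.
X - H = -23129 - (-23876 + √27101) = -23129 + (23876 - √27101) = 747 - √27101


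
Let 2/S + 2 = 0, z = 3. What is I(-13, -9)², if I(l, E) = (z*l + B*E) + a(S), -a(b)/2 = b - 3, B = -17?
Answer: 14884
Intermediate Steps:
S = -1 (S = 2/(-2 + 0) = 2/(-2) = 2*(-½) = -1)
a(b) = 6 - 2*b (a(b) = -2*(b - 3) = -2*(-3 + b) = 6 - 2*b)
I(l, E) = 8 - 17*E + 3*l (I(l, E) = (3*l - 17*E) + (6 - 2*(-1)) = (-17*E + 3*l) + (6 + 2) = (-17*E + 3*l) + 8 = 8 - 17*E + 3*l)
I(-13, -9)² = (8 - 17*(-9) + 3*(-13))² = (8 + 153 - 39)² = 122² = 14884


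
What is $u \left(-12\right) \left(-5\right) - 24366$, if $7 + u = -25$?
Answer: $-26286$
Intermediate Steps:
$u = -32$ ($u = -7 - 25 = -32$)
$u \left(-12\right) \left(-5\right) - 24366 = \left(-32\right) \left(-12\right) \left(-5\right) - 24366 = 384 \left(-5\right) - 24366 = -1920 - 24366 = -26286$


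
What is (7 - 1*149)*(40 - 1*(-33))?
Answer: -10366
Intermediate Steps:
(7 - 1*149)*(40 - 1*(-33)) = (7 - 149)*(40 + 33) = -142*73 = -10366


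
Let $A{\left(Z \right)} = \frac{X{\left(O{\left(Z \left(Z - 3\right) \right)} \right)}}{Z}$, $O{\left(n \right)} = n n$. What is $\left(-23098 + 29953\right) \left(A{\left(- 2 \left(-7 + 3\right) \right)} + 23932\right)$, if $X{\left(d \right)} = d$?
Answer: $165424860$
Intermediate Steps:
$O{\left(n \right)} = n^{2}$
$A{\left(Z \right)} = Z \left(-3 + Z\right)^{2}$ ($A{\left(Z \right)} = \frac{\left(Z \left(Z - 3\right)\right)^{2}}{Z} = \frac{\left(Z \left(-3 + Z\right)\right)^{2}}{Z} = \frac{Z^{2} \left(-3 + Z\right)^{2}}{Z} = Z \left(-3 + Z\right)^{2}$)
$\left(-23098 + 29953\right) \left(A{\left(- 2 \left(-7 + 3\right) \right)} + 23932\right) = \left(-23098 + 29953\right) \left(- 2 \left(-7 + 3\right) \left(-3 - 2 \left(-7 + 3\right)\right)^{2} + 23932\right) = 6855 \left(\left(-2\right) \left(-4\right) \left(-3 - -8\right)^{2} + 23932\right) = 6855 \left(8 \left(-3 + 8\right)^{2} + 23932\right) = 6855 \left(8 \cdot 5^{2} + 23932\right) = 6855 \left(8 \cdot 25 + 23932\right) = 6855 \left(200 + 23932\right) = 6855 \cdot 24132 = 165424860$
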